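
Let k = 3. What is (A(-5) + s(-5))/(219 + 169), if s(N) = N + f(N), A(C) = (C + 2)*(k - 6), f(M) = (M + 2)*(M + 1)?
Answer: 4/97 ≈ 0.041237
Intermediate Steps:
f(M) = (1 + M)*(2 + M) (f(M) = (2 + M)*(1 + M) = (1 + M)*(2 + M))
A(C) = -6 - 3*C (A(C) = (C + 2)*(3 - 6) = (2 + C)*(-3) = -6 - 3*C)
s(N) = 2 + N**2 + 4*N (s(N) = N + (2 + N**2 + 3*N) = 2 + N**2 + 4*N)
(A(-5) + s(-5))/(219 + 169) = ((-6 - 3*(-5)) + (2 + (-5)**2 + 4*(-5)))/(219 + 169) = ((-6 + 15) + (2 + 25 - 20))/388 = (9 + 7)*(1/388) = 16*(1/388) = 4/97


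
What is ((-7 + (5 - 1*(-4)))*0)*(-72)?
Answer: 0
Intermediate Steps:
((-7 + (5 - 1*(-4)))*0)*(-72) = ((-7 + (5 + 4))*0)*(-72) = ((-7 + 9)*0)*(-72) = (2*0)*(-72) = 0*(-72) = 0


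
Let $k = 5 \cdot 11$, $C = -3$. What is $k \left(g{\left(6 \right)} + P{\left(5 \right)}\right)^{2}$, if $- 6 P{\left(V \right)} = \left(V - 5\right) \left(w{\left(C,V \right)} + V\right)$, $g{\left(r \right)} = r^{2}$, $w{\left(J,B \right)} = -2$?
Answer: $71280$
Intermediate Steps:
$P{\left(V \right)} = - \frac{\left(-5 + V\right) \left(-2 + V\right)}{6}$ ($P{\left(V \right)} = - \frac{\left(V - 5\right) \left(-2 + V\right)}{6} = - \frac{\left(-5 + V\right) \left(-2 + V\right)}{6}$)
$k = 55$
$k \left(g{\left(6 \right)} + P{\left(5 \right)}\right)^{2} = 55 \left(6^{2} - \left(- \frac{25}{6} + \frac{25}{6}\right)\right)^{2} = 55 \left(36 - 0\right)^{2} = 55 \left(36 + 0\right)^{2} = 55 \cdot 36^{2} = 55 \cdot 1296 = 71280$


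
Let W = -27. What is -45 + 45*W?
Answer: -1260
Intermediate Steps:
-45 + 45*W = -45 + 45*(-27) = -45 - 1215 = -1260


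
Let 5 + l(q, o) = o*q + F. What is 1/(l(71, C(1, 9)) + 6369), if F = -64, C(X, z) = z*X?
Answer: 1/6939 ≈ 0.00014411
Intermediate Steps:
C(X, z) = X*z
l(q, o) = -69 + o*q (l(q, o) = -5 + (o*q - 64) = -5 + (-64 + o*q) = -69 + o*q)
1/(l(71, C(1, 9)) + 6369) = 1/((-69 + (1*9)*71) + 6369) = 1/((-69 + 9*71) + 6369) = 1/((-69 + 639) + 6369) = 1/(570 + 6369) = 1/6939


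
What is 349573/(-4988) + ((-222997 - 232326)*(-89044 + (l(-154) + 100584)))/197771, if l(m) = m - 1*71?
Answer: -25767210369843/986481748 ≈ -26120.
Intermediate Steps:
l(m) = -71 + m (l(m) = m - 71 = -71 + m)
349573/(-4988) + ((-222997 - 232326)*(-89044 + (l(-154) + 100584)))/197771 = 349573/(-4988) + ((-222997 - 232326)*(-89044 + ((-71 - 154) + 100584)))/197771 = 349573*(-1/4988) - 455323*(-89044 + (-225 + 100584))*(1/197771) = -349573/4988 - 455323*(-89044 + 100359)*(1/197771) = -349573/4988 - 455323*11315*(1/197771) = -349573/4988 - 5151979745*1/197771 = -349573/4988 - 5151979745/197771 = -25767210369843/986481748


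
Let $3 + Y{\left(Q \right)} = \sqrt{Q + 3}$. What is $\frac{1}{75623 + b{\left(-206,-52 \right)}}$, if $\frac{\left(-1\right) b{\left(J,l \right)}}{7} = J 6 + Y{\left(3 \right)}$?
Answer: $\frac{42148}{3552907661} + \frac{7 \sqrt{6}}{7105815322} \approx 1.1865 \cdot 10^{-5}$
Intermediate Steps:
$Y{\left(Q \right)} = -3 + \sqrt{3 + Q}$ ($Y{\left(Q \right)} = -3 + \sqrt{Q + 3} = -3 + \sqrt{3 + Q}$)
$b{\left(J,l \right)} = 21 - 42 J - 7 \sqrt{6}$ ($b{\left(J,l \right)} = - 7 \left(J 6 - \left(3 - \sqrt{3 + 3}\right)\right) = - 7 \left(6 J - \left(3 - \sqrt{6}\right)\right) = - 7 \left(-3 + \sqrt{6} + 6 J\right) = 21 - 42 J - 7 \sqrt{6}$)
$\frac{1}{75623 + b{\left(-206,-52 \right)}} = \frac{1}{75623 - \left(-8673 + 7 \sqrt{6}\right)} = \frac{1}{75623 + \left(21 + 8652 - 7 \sqrt{6}\right)} = \frac{1}{75623 + \left(8673 - 7 \sqrt{6}\right)} = \frac{1}{84296 - 7 \sqrt{6}}$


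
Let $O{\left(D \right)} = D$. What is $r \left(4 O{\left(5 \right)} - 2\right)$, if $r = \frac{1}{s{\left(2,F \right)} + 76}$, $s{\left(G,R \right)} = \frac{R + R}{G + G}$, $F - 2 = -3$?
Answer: $\frac{36}{151} \approx 0.23841$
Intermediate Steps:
$F = -1$ ($F = 2 - 3 = -1$)
$s{\left(G,R \right)} = \frac{R}{G}$ ($s{\left(G,R \right)} = \frac{2 R}{2 G} = 2 R \frac{1}{2 G} = \frac{R}{G}$)
$r = \frac{2}{151}$ ($r = \frac{1}{- \frac{1}{2} + 76} = \frac{1}{\frac{151}{2}} = \frac{2}{151} \approx 0.013245$)
$r \left(4 O{\left(5 \right)} - 2\right) = \frac{2 \left(4 \cdot 5 - 2\right)}{151} = \frac{2 \left(20 - 2\right)}{151} = \frac{2}{151} \cdot 18 = \frac{36}{151}$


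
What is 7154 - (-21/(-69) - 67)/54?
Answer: 4443401/621 ≈ 7155.2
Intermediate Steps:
7154 - (-21/(-69) - 67)/54 = 7154 - (-21*(-1/69) - 67)/54 = 7154 - (7/23 - 67)/54 = 7154 - (-1534)/(23*54) = 7154 - 1*(-767/621) = 7154 + 767/621 = 4443401/621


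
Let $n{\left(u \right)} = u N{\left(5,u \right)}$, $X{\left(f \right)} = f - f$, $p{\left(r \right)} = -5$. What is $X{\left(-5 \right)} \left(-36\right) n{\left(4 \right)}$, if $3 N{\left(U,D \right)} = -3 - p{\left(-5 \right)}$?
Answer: $0$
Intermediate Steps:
$N{\left(U,D \right)} = \frac{2}{3}$ ($N{\left(U,D \right)} = \frac{-3 - -5}{3} = \frac{-3 + 5}{3} = \frac{1}{3} \cdot 2 = \frac{2}{3}$)
$X{\left(f \right)} = 0$
$n{\left(u \right)} = \frac{2 u}{3}$ ($n{\left(u \right)} = u \frac{2}{3} = \frac{2 u}{3}$)
$X{\left(-5 \right)} \left(-36\right) n{\left(4 \right)} = 0 \left(-36\right) \frac{2}{3} \cdot 4 = 0 \cdot \frac{8}{3} = 0$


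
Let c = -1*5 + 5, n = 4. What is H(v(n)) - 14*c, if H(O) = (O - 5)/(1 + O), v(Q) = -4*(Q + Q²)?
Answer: 85/79 ≈ 1.0759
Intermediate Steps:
v(Q) = -4*Q - 4*Q²
H(O) = (-5 + O)/(1 + O)
c = 0 (c = -5 + 5 = 0)
H(v(n)) - 14*c = (-5 - 4*4*(1 + 4))/(1 - 4*4*(1 + 4)) - 14*0 = (-5 - 4*4*5)/(1 - 4*4*5) + 0 = (-5 - 80)/(1 - 80) + 0 = -85/(-79) + 0 = -1/79*(-85) + 0 = 85/79 + 0 = 85/79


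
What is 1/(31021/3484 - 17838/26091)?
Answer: 11596/95321 ≈ 0.12165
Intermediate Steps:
1/(31021/3484 - 17838/26091) = 1/(31021*(1/3484) - 17838*1/26091) = 1/(463/52 - 1982/2899) = 1/(95321/11596) = 11596/95321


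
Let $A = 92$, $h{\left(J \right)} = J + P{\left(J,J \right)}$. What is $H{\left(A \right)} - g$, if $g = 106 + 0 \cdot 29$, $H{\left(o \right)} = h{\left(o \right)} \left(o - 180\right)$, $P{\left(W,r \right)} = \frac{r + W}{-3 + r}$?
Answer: $- \frac{746170}{89} \approx -8383.9$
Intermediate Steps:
$P{\left(W,r \right)} = \frac{W + r}{-3 + r}$
$h{\left(J \right)} = J + \frac{2 J}{-3 + J}$ ($h{\left(J \right)} = J + \frac{J + J}{-3 + J} = J + \frac{2 J}{-3 + J}$)
$H{\left(o \right)} = \frac{o \left(-1 + o\right) \left(-180 + o\right)}{-3 + o}$ ($H{\left(o \right)} = \frac{o \left(-1 + o\right)}{-3 + o} \left(o - 180\right) = \frac{o \left(-1 + o\right)}{-3 + o} \left(-180 + o\right) = \frac{o \left(-1 + o\right) \left(-180 + o\right)}{-3 + o}$)
$g = 106$ ($g = 106 + 0 = 106$)
$H{\left(A \right)} - g = \frac{92 \left(-1 + 92\right) \left(-180 + 92\right)}{-3 + 92} - 106 = 92 \cdot \frac{1}{89} \cdot 91 \left(-88\right) - 106 = - \frac{736736}{89} - 106 = - \frac{746170}{89}$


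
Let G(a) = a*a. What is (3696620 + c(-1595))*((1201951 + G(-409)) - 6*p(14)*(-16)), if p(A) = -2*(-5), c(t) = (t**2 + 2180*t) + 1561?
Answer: 3788726120352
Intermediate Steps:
c(t) = 1561 + t**2 + 2180*t
p(A) = 10
G(a) = a**2
(3696620 + c(-1595))*((1201951 + G(-409)) - 6*p(14)*(-16)) = (3696620 + (1561 + (-1595)**2 + 2180*(-1595)))*((1201951 + (-409)**2) - 6*10*(-16)) = (3696620 + (1561 + 2544025 - 3477100))*((1201951 + 167281) - 60*(-16)) = (3696620 - 931514)*(1369232 + 960) = 2765106*1370192 = 3788726120352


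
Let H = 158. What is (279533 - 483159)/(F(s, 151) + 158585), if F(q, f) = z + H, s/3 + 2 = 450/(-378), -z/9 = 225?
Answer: -101813/78359 ≈ -1.2993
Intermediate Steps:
z = -2025 (z = -9*225 = -2025)
s = -67/7 (s = -6 + 3*(450/(-378)) = -6 + 3*(450*(-1/378)) = -6 + 3*(-25/21) = -6 - 25/7 = -67/7 ≈ -9.5714)
F(q, f) = -1867 (F(q, f) = -2025 + 158 = -1867)
(279533 - 483159)/(F(s, 151) + 158585) = (279533 - 483159)/(-1867 + 158585) = -203626/156718 = -203626*1/156718 = -101813/78359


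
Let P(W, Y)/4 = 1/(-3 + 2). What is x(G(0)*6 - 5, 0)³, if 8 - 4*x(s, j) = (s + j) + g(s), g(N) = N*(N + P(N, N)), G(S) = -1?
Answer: -389017/8 ≈ -48627.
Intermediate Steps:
P(W, Y) = -4 (P(W, Y) = 4/(-3 + 2) = 4/(-1) = 4*(-1) = -4)
g(N) = N*(-4 + N) (g(N) = N*(N - 4) = N*(-4 + N))
x(s, j) = 2 - j/4 - s/4 - s*(-4 + s)/4 (x(s, j) = 2 - ((s + j) + s*(-4 + s))/4 = 2 - ((j + s) + s*(-4 + s))/4 = 2 - (j + s + s*(-4 + s))/4 = 2 + (-j/4 - s/4 - s*(-4 + s)/4) = 2 - j/4 - s/4 - s*(-4 + s)/4)
x(G(0)*6 - 5, 0)³ = (2 - ¼*0 - (-1*6 - 5)/4 - (-1*6 - 5)*(-4 + (-1*6 - 5))/4)³ = (2 + 0 - (-6 - 5)/4 - (-6 - 5)*(-4 + (-6 - 5))/4)³ = (2 + 0 - ¼*(-11) - ¼*(-11)*(-4 - 11))³ = (2 + 0 + 11/4 - ¼*(-11)*(-15))³ = (2 + 0 + 11/4 - 165/4)³ = (-73/2)³ = -389017/8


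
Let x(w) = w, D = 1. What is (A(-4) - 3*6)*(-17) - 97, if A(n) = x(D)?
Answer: 192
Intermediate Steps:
A(n) = 1
(A(-4) - 3*6)*(-17) - 97 = (1 - 3*6)*(-17) - 97 = (1 - 18)*(-17) - 97 = -17*(-17) - 97 = 289 - 97 = 192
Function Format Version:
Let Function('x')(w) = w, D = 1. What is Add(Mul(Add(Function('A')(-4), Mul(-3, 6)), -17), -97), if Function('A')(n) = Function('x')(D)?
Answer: 192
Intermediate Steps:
Function('A')(n) = 1
Add(Mul(Add(Function('A')(-4), Mul(-3, 6)), -17), -97) = Add(Mul(Add(1, Mul(-3, 6)), -17), -97) = Add(Mul(Add(1, -18), -17), -97) = Add(Mul(-17, -17), -97) = Add(289, -97) = 192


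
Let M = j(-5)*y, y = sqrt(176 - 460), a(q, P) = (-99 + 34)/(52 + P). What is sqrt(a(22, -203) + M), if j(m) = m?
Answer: sqrt(9815 - 228010*I*sqrt(71))/151 ≈ 6.5074 - 6.4743*I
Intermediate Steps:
a(q, P) = -65/(52 + P)
y = 2*I*sqrt(71) (y = sqrt(-284) = 2*I*sqrt(71) ≈ 16.852*I)
M = -10*I*sqrt(71) ≈ -84.261*I
sqrt(a(22, -203) + M) = sqrt(-65/(52 - 203) - 10*I*sqrt(71)) = sqrt(-65/(-151) - 10*I*sqrt(71)) = sqrt(-65*(-1/151) - 10*I*sqrt(71)) = sqrt(65/151 - 10*I*sqrt(71))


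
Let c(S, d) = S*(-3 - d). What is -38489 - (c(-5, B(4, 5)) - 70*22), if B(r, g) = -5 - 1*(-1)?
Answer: -36944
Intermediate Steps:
B(r, g) = -4 (B(r, g) = -5 + 1 = -4)
-38489 - (c(-5, B(4, 5)) - 70*22) = -38489 - (-1*(-5)*(3 - 4) - 70*22) = -38489 - (-1*(-5)*(-1) - 1540) = -38489 - (-5 - 1540) = -38489 - 1*(-1545) = -38489 + 1545 = -36944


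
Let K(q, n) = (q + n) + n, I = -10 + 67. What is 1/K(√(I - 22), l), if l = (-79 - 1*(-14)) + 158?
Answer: 186/34561 - √35/34561 ≈ 0.0052106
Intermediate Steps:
I = 57
l = 93 (l = (-79 + 14) + 158 = -65 + 158 = 93)
K(q, n) = q + 2*n (K(q, n) = (n + q) + n = q + 2*n)
1/K(√(I - 22), l) = 1/(√(57 - 22) + 2*93) = 1/(√35 + 186) = 1/(186 + √35)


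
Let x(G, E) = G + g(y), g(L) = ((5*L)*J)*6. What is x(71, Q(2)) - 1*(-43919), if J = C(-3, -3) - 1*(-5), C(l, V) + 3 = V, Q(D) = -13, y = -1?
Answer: 44020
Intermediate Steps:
C(l, V) = -3 + V
J = -1 (J = (-3 - 3) - 1*(-5) = -6 + 5 = -1)
g(L) = -30*L (g(L) = ((5*L)*(-1))*6 = -5*L*6 = -30*L)
x(G, E) = 30 + G (x(G, E) = G - 30*(-1) = G + 30 = 30 + G)
x(71, Q(2)) - 1*(-43919) = (30 + 71) - 1*(-43919) = 101 + 43919 = 44020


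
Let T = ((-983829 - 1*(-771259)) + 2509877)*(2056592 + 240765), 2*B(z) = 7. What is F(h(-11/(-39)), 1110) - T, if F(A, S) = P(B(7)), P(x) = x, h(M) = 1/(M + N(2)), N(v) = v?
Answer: -10555468635191/2 ≈ -5.2777e+12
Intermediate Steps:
B(z) = 7/2 (B(z) = (½)*7 = 7/2)
h(M) = 1/(2 + M) (h(M) = 1/(M + 2) = 1/(2 + M))
T = 5277734317599 (T = ((-983829 + 771259) + 2509877)*2297357 = (-212570 + 2509877)*2297357 = 2297307*2297357 = 5277734317599)
F(A, S) = 7/2
F(h(-11/(-39)), 1110) - T = 7/2 - 1*5277734317599 = 7/2 - 5277734317599 = -10555468635191/2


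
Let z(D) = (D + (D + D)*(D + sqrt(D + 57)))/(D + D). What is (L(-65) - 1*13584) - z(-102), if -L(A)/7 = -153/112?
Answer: -215567/16 - 3*I*sqrt(5) ≈ -13473.0 - 6.7082*I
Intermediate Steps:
L(A) = 153/16 (L(A) = -(-1071)/112 = -7*(-153/112) = 153/16)
z(D) = (D + 2*D*(D + sqrt(57 + D)))/(2*D) (z(D) = (D + (2*D)*(D + sqrt(57 + D)))/((2*D)) = (D + 2*D*(D + sqrt(57 + D)))*(1/(2*D)) = (D + 2*D*(D + sqrt(57 + D)))/(2*D))
(L(-65) - 1*13584) - z(-102) = (153/16 - 1*13584) - (1/2 - 102 + sqrt(57 - 102)) = (153/16 - 13584) - (1/2 - 102 + sqrt(-45)) = -217191/16 - (1/2 - 102 + 3*I*sqrt(5)) = -217191/16 - (-203/2 + 3*I*sqrt(5)) = -217191/16 + (203/2 - 3*I*sqrt(5)) = -215567/16 - 3*I*sqrt(5)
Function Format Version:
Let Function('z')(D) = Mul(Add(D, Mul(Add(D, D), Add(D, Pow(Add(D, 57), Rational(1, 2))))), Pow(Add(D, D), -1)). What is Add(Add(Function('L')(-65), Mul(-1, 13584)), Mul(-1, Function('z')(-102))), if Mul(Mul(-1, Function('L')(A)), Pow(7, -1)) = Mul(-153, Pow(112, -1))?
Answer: Add(Rational(-215567, 16), Mul(-3, I, Pow(5, Rational(1, 2)))) ≈ Add(-13473., Mul(-6.7082, I))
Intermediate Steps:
Function('L')(A) = Rational(153, 16) (Function('L')(A) = Mul(-7, Mul(-153, Pow(112, -1))) = Mul(-7, Mul(-153, Rational(1, 112))) = Mul(-7, Rational(-153, 112)) = Rational(153, 16))
Function('z')(D) = Mul(Rational(1, 2), Pow(D, -1), Add(D, Mul(2, D, Add(D, Pow(Add(57, D), Rational(1, 2)))))) (Function('z')(D) = Mul(Add(D, Mul(Mul(2, D), Add(D, Pow(Add(57, D), Rational(1, 2))))), Pow(Mul(2, D), -1)) = Mul(Add(D, Mul(2, D, Add(D, Pow(Add(57, D), Rational(1, 2))))), Mul(Rational(1, 2), Pow(D, -1))) = Mul(Rational(1, 2), Pow(D, -1), Add(D, Mul(2, D, Add(D, Pow(Add(57, D), Rational(1, 2)))))))
Add(Add(Function('L')(-65), Mul(-1, 13584)), Mul(-1, Function('z')(-102))) = Add(Add(Rational(153, 16), Mul(-1, 13584)), Mul(-1, Add(Rational(1, 2), -102, Pow(Add(57, -102), Rational(1, 2))))) = Add(Add(Rational(153, 16), -13584), Mul(-1, Add(Rational(1, 2), -102, Pow(-45, Rational(1, 2))))) = Add(Rational(-217191, 16), Mul(-1, Add(Rational(1, 2), -102, Mul(3, I, Pow(5, Rational(1, 2)))))) = Add(Rational(-217191, 16), Mul(-1, Add(Rational(-203, 2), Mul(3, I, Pow(5, Rational(1, 2)))))) = Add(Rational(-217191, 16), Add(Rational(203, 2), Mul(-3, I, Pow(5, Rational(1, 2))))) = Add(Rational(-215567, 16), Mul(-3, I, Pow(5, Rational(1, 2))))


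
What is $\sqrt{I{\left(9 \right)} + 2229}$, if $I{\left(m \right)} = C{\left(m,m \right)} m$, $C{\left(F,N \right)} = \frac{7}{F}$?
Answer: $2 \sqrt{559} \approx 47.286$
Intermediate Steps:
$I{\left(m \right)} = 7$ ($I{\left(m \right)} = \frac{7}{m} m = 7$)
$\sqrt{I{\left(9 \right)} + 2229} = \sqrt{7 + 2229} = \sqrt{2236} = 2 \sqrt{559}$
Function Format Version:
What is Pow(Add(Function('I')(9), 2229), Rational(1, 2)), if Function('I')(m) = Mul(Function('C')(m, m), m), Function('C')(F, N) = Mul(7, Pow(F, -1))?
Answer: Mul(2, Pow(559, Rational(1, 2))) ≈ 47.286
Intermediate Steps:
Function('I')(m) = 7 (Function('I')(m) = Mul(Mul(7, Pow(m, -1)), m) = 7)
Pow(Add(Function('I')(9), 2229), Rational(1, 2)) = Pow(Add(7, 2229), Rational(1, 2)) = Pow(2236, Rational(1, 2)) = Mul(2, Pow(559, Rational(1, 2)))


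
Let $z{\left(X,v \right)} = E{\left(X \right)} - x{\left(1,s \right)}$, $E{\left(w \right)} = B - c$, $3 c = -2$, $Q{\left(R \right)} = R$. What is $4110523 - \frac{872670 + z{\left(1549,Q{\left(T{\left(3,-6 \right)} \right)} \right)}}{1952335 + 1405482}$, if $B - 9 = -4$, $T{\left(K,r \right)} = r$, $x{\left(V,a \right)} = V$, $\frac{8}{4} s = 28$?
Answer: $\frac{41407149406849}{10073451} \approx 4.1105 \cdot 10^{6}$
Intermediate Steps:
$s = 14$ ($s = \frac{1}{2} \cdot 28 = 14$)
$c = - \frac{2}{3}$ ($c = \frac{1}{3} \left(-2\right) = - \frac{2}{3} \approx -0.66667$)
$B = 5$ ($B = 9 - 4 = 5$)
$E{\left(w \right)} = \frac{17}{3}$ ($E{\left(w \right)} = 5 - - \frac{2}{3} = 5 + \frac{2}{3} = \frac{17}{3}$)
$z{\left(X,v \right)} = \frac{14}{3}$ ($z{\left(X,v \right)} = \frac{17}{3} - 1 = \frac{14}{3}$)
$4110523 - \frac{872670 + z{\left(1549,Q{\left(T{\left(3,-6 \right)} \right)} \right)}}{1952335 + 1405482} = 4110523 - \frac{872670 + \frac{14}{3}}{1952335 + 1405482} = 4110523 - \frac{2618024}{3 \cdot 3357817} = 4110523 - \frac{2618024}{3} \cdot \frac{1}{3357817} = 4110523 - \frac{2618024}{10073451} = \frac{41407149406849}{10073451}$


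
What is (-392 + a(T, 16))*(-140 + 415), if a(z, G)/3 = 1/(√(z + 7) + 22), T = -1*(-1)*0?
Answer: -17134150/159 - 275*√7/159 ≈ -1.0777e+5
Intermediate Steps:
T = 0 (T = 1*0 = 0)
a(z, G) = 3/(22 + √(7 + z)) (a(z, G) = 3/(√(z + 7) + 22) = 3/(√(7 + z) + 22) = 3/(22 + √(7 + z)))
(-392 + a(T, 16))*(-140 + 415) = (-392 + 3/(22 + √(7 + 0)))*(-140 + 415) = (-392 + 3/(22 + √7))*275 = -107800 + 825/(22 + √7)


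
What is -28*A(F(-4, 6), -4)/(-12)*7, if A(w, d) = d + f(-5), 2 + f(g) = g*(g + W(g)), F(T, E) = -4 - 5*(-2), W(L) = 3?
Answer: 196/3 ≈ 65.333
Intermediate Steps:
F(T, E) = 6 (F(T, E) = -4 + 10 = 6)
f(g) = -2 + g*(3 + g) (f(g) = -2 + g*(g + 3) = -2 + g*(3 + g))
A(w, d) = 8 + d (A(w, d) = d + (-2 + (-5)² + 3*(-5)) = d + (-2 + 25 - 15) = d + 8 = 8 + d)
-28*A(F(-4, 6), -4)/(-12)*7 = -28*(8 - 4)/(-12)*7 = -112*(-1)/12*7 = -28*(-⅓)*7 = (28/3)*7 = 196/3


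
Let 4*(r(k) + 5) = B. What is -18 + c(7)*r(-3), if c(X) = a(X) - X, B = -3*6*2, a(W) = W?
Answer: -18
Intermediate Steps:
B = -36 (B = -18*2 = -36)
c(X) = 0 (c(X) = X - X = 0)
r(k) = -14 (r(k) = -5 + (1/4)*(-36) = -5 - 9 = -14)
-18 + c(7)*r(-3) = -18 + 0*(-14) = -18 + 0 = -18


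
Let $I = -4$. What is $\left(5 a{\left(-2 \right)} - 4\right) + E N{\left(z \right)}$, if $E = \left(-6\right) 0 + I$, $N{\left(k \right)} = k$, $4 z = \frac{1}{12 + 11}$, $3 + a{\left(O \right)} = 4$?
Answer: $\frac{22}{23} \approx 0.95652$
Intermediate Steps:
$a{\left(O \right)} = 1$ ($a{\left(O \right)} = -3 + 4 = 1$)
$z = \frac{1}{92}$ ($z = \frac{1}{4 \left(12 + 11\right)} = \frac{1}{4 \cdot 23} = \frac{1}{4} \cdot \frac{1}{23} = \frac{1}{92} \approx 0.01087$)
$E = -4$ ($E = \left(-6\right) 0 - 4 = 0 - 4 = -4$)
$\left(5 a{\left(-2 \right)} - 4\right) + E N{\left(z \right)} = \left(5 \cdot 1 - 4\right) - \frac{1}{23} = \left(5 - 4\right) - \frac{1}{23} = 1 - \frac{1}{23} = \frac{22}{23}$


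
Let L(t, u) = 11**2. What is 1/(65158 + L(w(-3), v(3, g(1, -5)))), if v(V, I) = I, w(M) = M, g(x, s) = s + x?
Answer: 1/65279 ≈ 1.5319e-5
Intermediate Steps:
L(t, u) = 121
1/(65158 + L(w(-3), v(3, g(1, -5)))) = 1/(65158 + 121) = 1/65279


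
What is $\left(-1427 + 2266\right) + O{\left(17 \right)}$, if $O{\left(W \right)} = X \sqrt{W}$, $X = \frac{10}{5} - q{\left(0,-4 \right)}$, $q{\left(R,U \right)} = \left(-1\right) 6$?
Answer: $839 + 8 \sqrt{17} \approx 871.98$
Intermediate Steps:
$q{\left(R,U \right)} = -6$
$X = 8$ ($X = \frac{10}{5} - -6 = 10 \cdot \frac{1}{5} + 6 = 2 + 6 = 8$)
$O{\left(W \right)} = 8 \sqrt{W}$
$\left(-1427 + 2266\right) + O{\left(17 \right)} = \left(-1427 + 2266\right) + 8 \sqrt{17} = 839 + 8 \sqrt{17}$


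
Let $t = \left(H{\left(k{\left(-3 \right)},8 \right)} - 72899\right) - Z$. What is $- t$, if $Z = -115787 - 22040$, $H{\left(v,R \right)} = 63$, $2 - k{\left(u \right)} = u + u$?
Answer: $-64991$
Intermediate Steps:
$k{\left(u \right)} = 2 - 2 u$ ($k{\left(u \right)} = 2 - \left(u + u\right) = 2 - 2 u$)
$Z = -137827$ ($Z = -115787 - 22040 = -137827$)
$t = 64991$ ($t = \left(63 - 72899\right) - -137827 = \left(63 - 72899\right) + 137827 = -72836 + 137827 = 64991$)
$- t = \left(-1\right) 64991 = -64991$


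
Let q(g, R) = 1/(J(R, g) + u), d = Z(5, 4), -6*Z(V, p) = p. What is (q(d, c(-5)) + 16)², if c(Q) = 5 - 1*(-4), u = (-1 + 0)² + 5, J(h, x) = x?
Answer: 67081/256 ≈ 262.04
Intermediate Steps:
Z(V, p) = -p/6
u = 6 (u = (-1)² + 5 = 1 + 5 = 6)
c(Q) = 9 (c(Q) = 5 + 4 = 9)
d = -⅔ (d = -⅙*4 = -⅔ ≈ -0.66667)
q(g, R) = 1/(6 + g) (q(g, R) = 1/(g + 6) = 1/(6 + g))
(q(d, c(-5)) + 16)² = (1/(6 - ⅔) + 16)² = (1/(16/3) + 16)² = (3/16 + 16)² = (259/16)² = 67081/256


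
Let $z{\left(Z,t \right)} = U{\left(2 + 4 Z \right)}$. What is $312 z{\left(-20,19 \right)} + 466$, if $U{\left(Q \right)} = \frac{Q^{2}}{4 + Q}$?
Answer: $- \frac{931862}{37} \approx -25185.0$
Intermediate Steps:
$U{\left(Q \right)} = \frac{Q^{2}}{4 + Q}$
$z{\left(Z,t \right)} = \frac{\left(2 + 4 Z\right)^{2}}{6 + 4 Z}$ ($z{\left(Z,t \right)} = \frac{\left(2 + 4 Z\right)^{2}}{4 + \left(2 + 4 Z\right)} = \frac{\left(2 + 4 Z\right)^{2}}{6 + 4 Z}$)
$312 z{\left(-20,19 \right)} + 466 = 312 \frac{2 \left(1 + 2 \left(-20\right)\right)^{2}}{3 + 2 \left(-20\right)} + 466 = 312 \frac{2 \left(1 - 40\right)^{2}}{3 - 40} + 466 = 312 \frac{2 \left(-39\right)^{2}}{-37} + 466 = 312 \cdot 2 \cdot 1521 \left(- \frac{1}{37}\right) + 466 = 312 \left(- \frac{3042}{37}\right) + 466 = - \frac{949104}{37} + 466 = - \frac{931862}{37}$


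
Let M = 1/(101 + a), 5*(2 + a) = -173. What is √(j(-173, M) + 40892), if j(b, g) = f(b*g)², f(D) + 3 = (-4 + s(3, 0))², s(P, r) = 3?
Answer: 24*√71 ≈ 202.23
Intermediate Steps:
a = -183/5 (a = -2 + (⅕)*(-173) = -2 - 173/5 = -183/5 ≈ -36.600)
M = 5/322 (M = 1/(101 - 183/5) = 1/(322/5) = 5/322 ≈ 0.015528)
f(D) = -2 (f(D) = -3 + (-4 + 3)² = -3 + (-1)² = -3 + 1 = -2)
j(b, g) = 4 (j(b, g) = (-2)² = 4)
√(j(-173, M) + 40892) = √(4 + 40892) = √40896 = 24*√71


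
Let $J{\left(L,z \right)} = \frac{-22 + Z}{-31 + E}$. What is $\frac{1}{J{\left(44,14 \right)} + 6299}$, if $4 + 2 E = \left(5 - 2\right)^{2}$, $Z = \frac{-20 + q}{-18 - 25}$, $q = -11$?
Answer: $\frac{817}{5146893} \approx 0.00015874$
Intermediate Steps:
$Z = \frac{31}{43}$ ($Z = \frac{-20 - 11}{-18 - 25} = - \frac{31}{-43} = \left(-31\right) \left(- \frac{1}{43}\right) = \frac{31}{43} \approx 0.72093$)
$E = \frac{5}{2}$ ($E = -2 + \frac{\left(5 - 2\right)^{2}}{2} = -2 + \frac{3^{2}}{2} = -2 + \frac{1}{2} \cdot 9 = -2 + \frac{9}{2} = \frac{5}{2} \approx 2.5$)
$J{\left(L,z \right)} = \frac{610}{817}$ ($J{\left(L,z \right)} = \frac{-22 + \frac{31}{43}}{-31 + \frac{5}{2}} = - \frac{915}{43 \left(- \frac{57}{2}\right)} = \left(- \frac{915}{43}\right) \left(- \frac{2}{57}\right) = \frac{610}{817}$)
$\frac{1}{J{\left(44,14 \right)} + 6299} = \frac{1}{\frac{610}{817} + 6299} = \frac{1}{\frac{5146893}{817}} = \frac{817}{5146893}$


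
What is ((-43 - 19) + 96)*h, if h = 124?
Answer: 4216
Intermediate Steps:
((-43 - 19) + 96)*h = ((-43 - 19) + 96)*124 = (-62 + 96)*124 = 34*124 = 4216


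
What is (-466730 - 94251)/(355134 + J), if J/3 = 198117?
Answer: -560981/949485 ≈ -0.59083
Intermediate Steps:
J = 594351 (J = 3*198117 = 594351)
(-466730 - 94251)/(355134 + J) = (-466730 - 94251)/(355134 + 594351) = -560981/949485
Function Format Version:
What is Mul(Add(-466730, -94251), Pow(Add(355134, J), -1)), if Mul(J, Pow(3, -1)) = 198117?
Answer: Rational(-560981, 949485) ≈ -0.59083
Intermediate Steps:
J = 594351 (J = Mul(3, 198117) = 594351)
Mul(Add(-466730, -94251), Pow(Add(355134, J), -1)) = Mul(Add(-466730, -94251), Pow(Add(355134, 594351), -1)) = Mul(-560981, Pow(949485, -1)) = Mul(-560981, Rational(1, 949485)) = Rational(-560981, 949485)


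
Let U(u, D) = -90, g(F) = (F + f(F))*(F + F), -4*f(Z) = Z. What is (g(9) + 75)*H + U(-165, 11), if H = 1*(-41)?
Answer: -16293/2 ≈ -8146.5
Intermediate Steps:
H = -41
f(Z) = -Z/4
g(F) = 3*F**2/2 (g(F) = (F - F/4)*(F + F) = (3*F/4)*(2*F) = 3*F**2/2)
(g(9) + 75)*H + U(-165, 11) = ((3/2)*9**2 + 75)*(-41) - 90 = ((3/2)*81 + 75)*(-41) - 90 = (243/2 + 75)*(-41) - 90 = (393/2)*(-41) - 90 = -16113/2 - 90 = -16293/2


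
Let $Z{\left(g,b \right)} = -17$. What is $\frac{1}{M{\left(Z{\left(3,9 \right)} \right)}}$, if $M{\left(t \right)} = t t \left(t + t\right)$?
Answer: $- \frac{1}{9826} \approx -0.00010177$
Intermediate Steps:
$M{\left(t \right)} = 2 t^{3}$ ($M{\left(t \right)} = t^{2} \cdot 2 t = 2 t^{3}$)
$\frac{1}{M{\left(Z{\left(3,9 \right)} \right)}} = \frac{1}{2 \left(-17\right)^{3}} = \frac{1}{2 \left(-4913\right)} = \frac{1}{-9826} = - \frac{1}{9826}$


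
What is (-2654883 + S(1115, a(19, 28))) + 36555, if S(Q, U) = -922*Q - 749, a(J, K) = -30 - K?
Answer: -3647107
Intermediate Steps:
S(Q, U) = -749 - 922*Q
(-2654883 + S(1115, a(19, 28))) + 36555 = (-2654883 + (-749 - 922*1115)) + 36555 = (-2654883 + (-749 - 1028030)) + 36555 = (-2654883 - 1028779) + 36555 = -3683662 + 36555 = -3647107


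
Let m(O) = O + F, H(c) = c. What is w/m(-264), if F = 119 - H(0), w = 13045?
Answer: -2609/29 ≈ -89.966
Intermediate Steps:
F = 119 (F = 119 - 1*0 = 119 + 0 = 119)
m(O) = 119 + O (m(O) = O + 119 = 119 + O)
w/m(-264) = 13045/(119 - 264) = 13045/(-145) = 13045*(-1/145) = -2609/29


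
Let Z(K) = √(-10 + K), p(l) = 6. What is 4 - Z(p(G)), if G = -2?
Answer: 4 - 2*I ≈ 4.0 - 2.0*I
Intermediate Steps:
4 - Z(p(G)) = 4 - √(-10 + 6) = 4 - √(-4) = 4 - 2*I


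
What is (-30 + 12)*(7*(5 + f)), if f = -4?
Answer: -126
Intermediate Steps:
(-30 + 12)*(7*(5 + f)) = (-30 + 12)*(7*(5 - 4)) = -126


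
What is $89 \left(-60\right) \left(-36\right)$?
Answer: $192240$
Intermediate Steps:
$89 \left(-60\right) \left(-36\right) = \left(-5340\right) \left(-36\right) = 192240$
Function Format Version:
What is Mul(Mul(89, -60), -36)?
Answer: 192240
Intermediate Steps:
Mul(Mul(89, -60), -36) = Mul(-5340, -36) = 192240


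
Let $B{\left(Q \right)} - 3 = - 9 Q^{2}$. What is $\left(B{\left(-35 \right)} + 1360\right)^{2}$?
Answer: $93354244$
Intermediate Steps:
$B{\left(Q \right)} = 3 - 9 Q^{2}$
$\left(B{\left(-35 \right)} + 1360\right)^{2} = \left(\left(3 - 9 \left(-35\right)^{2}\right) + 1360\right)^{2} = \left(\left(3 - 11025\right) + 1360\right)^{2} = \left(-11022 + 1360\right)^{2} = \left(-9662\right)^{2} = 93354244$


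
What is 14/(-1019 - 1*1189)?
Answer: -7/1104 ≈ -0.0063406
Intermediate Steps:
14/(-1019 - 1*1189) = 14/(-1019 - 1189) = 14/(-2208) = 14*(-1/2208) = -7/1104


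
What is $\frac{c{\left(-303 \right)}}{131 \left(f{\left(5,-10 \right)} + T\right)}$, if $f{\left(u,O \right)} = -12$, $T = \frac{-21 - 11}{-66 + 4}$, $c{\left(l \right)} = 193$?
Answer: $- \frac{5983}{46636} \approx -0.12829$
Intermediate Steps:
$T = \frac{16}{31}$ ($T = - \frac{32}{-62} = \left(-32\right) \left(- \frac{1}{62}\right) = \frac{16}{31} \approx 0.51613$)
$\frac{c{\left(-303 \right)}}{131 \left(f{\left(5,-10 \right)} + T\right)} = \frac{193}{131 \left(-12 + \frac{16}{31}\right)} = \frac{193}{131 \left(- \frac{356}{31}\right)} = \frac{193}{- \frac{46636}{31}} = 193 \left(- \frac{31}{46636}\right) = - \frac{5983}{46636}$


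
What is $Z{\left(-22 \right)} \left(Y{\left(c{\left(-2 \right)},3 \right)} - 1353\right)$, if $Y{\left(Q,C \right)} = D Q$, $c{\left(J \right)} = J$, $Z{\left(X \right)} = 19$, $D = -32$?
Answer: $-24491$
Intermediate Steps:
$Y{\left(Q,C \right)} = - 32 Q$
$Z{\left(-22 \right)} \left(Y{\left(c{\left(-2 \right)},3 \right)} - 1353\right) = 19 \left(\left(-32\right) \left(-2\right) - 1353\right) = 19 \left(64 - 1353\right) = 19 \left(-1289\right) = -24491$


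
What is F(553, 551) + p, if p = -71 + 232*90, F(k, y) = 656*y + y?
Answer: 382816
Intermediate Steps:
F(k, y) = 657*y
p = 20809 (p = -71 + 20880 = 20809)
F(553, 551) + p = 657*551 + 20809 = 362007 + 20809 = 382816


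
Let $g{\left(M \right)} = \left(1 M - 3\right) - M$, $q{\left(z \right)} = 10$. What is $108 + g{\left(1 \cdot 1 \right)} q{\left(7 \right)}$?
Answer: $78$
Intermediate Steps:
$g{\left(M \right)} = -3$ ($g{\left(M \right)} = \left(M - 3\right) - M = \left(-3 + M\right) - M = -3$)
$108 + g{\left(1 \cdot 1 \right)} q{\left(7 \right)} = 108 - 30 = 78$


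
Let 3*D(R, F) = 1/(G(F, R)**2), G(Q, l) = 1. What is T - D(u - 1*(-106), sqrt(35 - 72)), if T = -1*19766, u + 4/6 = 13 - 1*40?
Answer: -59299/3 ≈ -19766.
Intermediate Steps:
u = -83/3 (u = -2/3 + (13 - 1*40) = -2/3 + (13 - 40) = -2/3 - 27 = -83/3 ≈ -27.667)
D(R, F) = 1/3 (D(R, F) = 1/(3*(1**2)) = (1/3)/1 = (1/3)*1 = 1/3)
T = -19766
T - D(u - 1*(-106), sqrt(35 - 72)) = -19766 - 1*1/3 = -19766 - 1/3 = -59299/3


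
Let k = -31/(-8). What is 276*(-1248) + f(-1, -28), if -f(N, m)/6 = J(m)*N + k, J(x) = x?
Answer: -1378557/4 ≈ -3.4464e+5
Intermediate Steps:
k = 31/8 (k = -31*(-⅛) = 31/8 ≈ 3.8750)
f(N, m) = -93/4 - 6*N*m (f(N, m) = -6*(m*N + 31/8) = -6*(N*m + 31/8) = -6*(31/8 + N*m) = -93/4 - 6*N*m)
276*(-1248) + f(-1, -28) = 276*(-1248) + (-93/4 - 6*(-1)*(-28)) = -344448 + (-93/4 - 168) = -344448 - 765/4 = -1378557/4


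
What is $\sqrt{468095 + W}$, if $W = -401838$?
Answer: $\sqrt{66257} \approx 257.4$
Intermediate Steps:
$\sqrt{468095 + W} = \sqrt{468095 - 401838} = \sqrt{66257}$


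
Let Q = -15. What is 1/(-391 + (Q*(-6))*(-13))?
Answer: -1/1561 ≈ -0.00064061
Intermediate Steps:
1/(-391 + (Q*(-6))*(-13)) = 1/(-391 - 15*(-6)*(-13)) = 1/(-391 + 90*(-13)) = 1/(-391 - 1170) = 1/(-1561) = -1/1561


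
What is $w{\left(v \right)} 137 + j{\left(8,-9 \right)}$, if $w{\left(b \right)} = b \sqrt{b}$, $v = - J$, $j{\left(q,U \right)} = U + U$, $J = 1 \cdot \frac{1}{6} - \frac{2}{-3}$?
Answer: $-18 - \frac{685 i \sqrt{30}}{36} \approx -18.0 - 104.22 i$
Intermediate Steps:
$J = \frac{5}{6}$ ($J = 1 \cdot \frac{1}{6} - - \frac{2}{3} = \frac{1}{6} + \frac{2}{3} = \frac{5}{6} \approx 0.83333$)
$j{\left(q,U \right)} = 2 U$
$v = - \frac{5}{6}$ ($v = \left(-1\right) \frac{5}{6} = - \frac{5}{6} \approx -0.83333$)
$w{\left(b \right)} = b^{\frac{3}{2}}$
$w{\left(v \right)} 137 + j{\left(8,-9 \right)} = \left(- \frac{5}{6}\right)^{\frac{3}{2}} \cdot 137 + 2 \left(-9\right) = - \frac{5 i \sqrt{30}}{36} \cdot 137 - 18 = - \frac{685 i \sqrt{30}}{36} - 18 = -18 - \frac{685 i \sqrt{30}}{36}$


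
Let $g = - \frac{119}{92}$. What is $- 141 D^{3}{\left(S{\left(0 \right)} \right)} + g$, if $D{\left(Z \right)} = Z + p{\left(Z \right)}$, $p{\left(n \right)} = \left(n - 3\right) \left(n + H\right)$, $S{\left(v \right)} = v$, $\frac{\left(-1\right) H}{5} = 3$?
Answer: $- \frac{1182073619}{92} \approx -1.2849 \cdot 10^{7}$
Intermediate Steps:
$H = -15$ ($H = \left(-5\right) 3 = -15$)
$p{\left(n \right)} = \left(-15 + n\right) \left(-3 + n\right)$ ($p{\left(n \right)} = \left(n - 3\right) \left(n - 15\right) = \left(-3 + n\right) \left(-15 + n\right) = \left(-15 + n\right) \left(-3 + n\right)$)
$g = - \frac{119}{92}$ ($g = \left(-119\right) \frac{1}{92} = - \frac{119}{92} \approx -1.2935$)
$D{\left(Z \right)} = 45 + Z^{2} - 17 Z$ ($D{\left(Z \right)} = Z + \left(45 + Z^{2} - 18 Z\right) = 45 + Z^{2} - 17 Z$)
$- 141 D^{3}{\left(S{\left(0 \right)} \right)} + g = - 141 \left(45 + 0^{2} - 0\right)^{3} - \frac{119}{92} = - 141 \left(45 + 0 + 0\right)^{3} - \frac{119}{92} = - 141 \cdot 45^{3} - \frac{119}{92} = \left(-141\right) 91125 - \frac{119}{92} = -12848625 - \frac{119}{92} = - \frac{1182073619}{92}$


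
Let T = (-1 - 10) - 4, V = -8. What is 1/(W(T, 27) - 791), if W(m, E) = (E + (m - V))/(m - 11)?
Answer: -13/10293 ≈ -0.0012630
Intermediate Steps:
T = -15 (T = -11 - 4 = -15)
W(m, E) = (8 + E + m)/(-11 + m) (W(m, E) = (E + (m - 1*(-8)))/(m - 11) = (E + (m + 8))/(-11 + m) = (E + (8 + m))/(-11 + m) = (8 + E + m)/(-11 + m))
1/(W(T, 27) - 791) = 1/((8 + 27 - 15)/(-11 - 15) - 791) = 1/(20/(-26) - 791) = 1/(-1/26*20 - 791) = 1/(-10/13 - 791) = 1/(-10293/13) = -13/10293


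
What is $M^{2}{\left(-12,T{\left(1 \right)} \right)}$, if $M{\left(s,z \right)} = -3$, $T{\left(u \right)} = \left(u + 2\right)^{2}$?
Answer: $9$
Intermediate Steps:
$T{\left(u \right)} = \left(2 + u\right)^{2}$
$M^{2}{\left(-12,T{\left(1 \right)} \right)} = \left(-3\right)^{2} = 9$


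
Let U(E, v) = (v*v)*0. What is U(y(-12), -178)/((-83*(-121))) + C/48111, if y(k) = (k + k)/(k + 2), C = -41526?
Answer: -13842/16037 ≈ -0.86313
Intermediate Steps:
y(k) = 2*k/(2 + k) (y(k) = (2*k)/(2 + k) = 2*k/(2 + k))
U(E, v) = 0 (U(E, v) = v**2*0 = 0)
U(y(-12), -178)/((-83*(-121))) + C/48111 = 0/((-83*(-121))) - 41526/48111 = 0/10043 - 41526*1/48111 = 0*(1/10043) - 13842/16037 = 0 - 13842/16037 = -13842/16037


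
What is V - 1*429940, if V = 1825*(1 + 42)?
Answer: -351465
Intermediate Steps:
V = 78475 (V = 1825*43 = 78475)
V - 1*429940 = 78475 - 1*429940 = 78475 - 429940 = -351465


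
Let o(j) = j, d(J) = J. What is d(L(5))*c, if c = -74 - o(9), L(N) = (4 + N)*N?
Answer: -3735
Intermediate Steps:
L(N) = N*(4 + N)
c = -83 (c = -74 - 1*9 = -74 - 9 = -83)
d(L(5))*c = (5*(4 + 5))*(-83) = (5*9)*(-83) = 45*(-83) = -3735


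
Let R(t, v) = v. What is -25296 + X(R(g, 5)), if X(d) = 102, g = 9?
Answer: -25194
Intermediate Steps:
-25296 + X(R(g, 5)) = -25296 + 102 = -25194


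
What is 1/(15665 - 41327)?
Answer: -1/25662 ≈ -3.8968e-5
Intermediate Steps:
1/(15665 - 41327) = 1/(-25662) = -1/25662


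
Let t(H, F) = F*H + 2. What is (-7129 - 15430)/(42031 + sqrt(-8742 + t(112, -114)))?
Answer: -948177329/1766626469 + 45118*I*sqrt(5377)/1766626469 ≈ -0.53672 + 0.0018727*I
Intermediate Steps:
t(H, F) = 2 + F*H
(-7129 - 15430)/(42031 + sqrt(-8742 + t(112, -114))) = (-7129 - 15430)/(42031 + sqrt(-8742 + (2 - 114*112))) = -22559/(42031 + sqrt(-8742 + (2 - 12768))) = -22559/(42031 + sqrt(-8742 - 12766)) = -22559/(42031 + sqrt(-21508)) = -22559/(42031 + 2*I*sqrt(5377))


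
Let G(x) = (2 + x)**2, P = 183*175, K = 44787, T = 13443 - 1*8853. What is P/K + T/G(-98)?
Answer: 9272495/7643648 ≈ 1.2131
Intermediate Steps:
T = 4590 (T = 13443 - 8853 = 4590)
P = 32025
P/K + T/G(-98) = 32025/44787 + 4590/((2 - 98)**2) = 32025*(1/44787) + 4590/((-96)**2) = 10675/14929 + 4590/9216 = 10675/14929 + 4590*(1/9216) = 10675/14929 + 255/512 = 9272495/7643648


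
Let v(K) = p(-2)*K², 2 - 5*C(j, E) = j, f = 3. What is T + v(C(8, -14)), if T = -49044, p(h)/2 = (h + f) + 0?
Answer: -1226028/25 ≈ -49041.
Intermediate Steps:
p(h) = 6 + 2*h (p(h) = 2*((h + 3) + 0) = 2*((3 + h) + 0) = 2*(3 + h) = 6 + 2*h)
C(j, E) = ⅖ - j/5
v(K) = 2*K² (v(K) = (6 + 2*(-2))*K² = (6 - 4)*K² = 2*K²)
T + v(C(8, -14)) = -49044 + 2*(⅖ - ⅕*8)² = -49044 + 2*(⅖ - 8/5)² = -49044 + 2*(-6/5)² = -49044 + 2*(36/25) = -49044 + 72/25 = -1226028/25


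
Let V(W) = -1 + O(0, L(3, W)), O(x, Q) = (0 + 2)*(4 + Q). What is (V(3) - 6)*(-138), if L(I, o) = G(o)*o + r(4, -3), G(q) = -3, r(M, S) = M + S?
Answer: 2070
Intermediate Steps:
L(I, o) = 1 - 3*o (L(I, o) = -3*o + (4 - 3) = -3*o + 1 = 1 - 3*o)
O(x, Q) = 8 + 2*Q (O(x, Q) = 2*(4 + Q) = 8 + 2*Q)
V(W) = 9 - 6*W (V(W) = -1 + (8 + 2*(1 - 3*W)) = -1 + (8 + (2 - 6*W)) = -1 + (10 - 6*W) = 9 - 6*W)
(V(3) - 6)*(-138) = ((9 - 6*3) - 6)*(-138) = ((9 - 18) - 6)*(-138) = (-9 - 6)*(-138) = -15*(-138) = 2070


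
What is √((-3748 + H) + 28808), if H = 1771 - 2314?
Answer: √24517 ≈ 156.58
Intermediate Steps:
H = -543
√((-3748 + H) + 28808) = √((-3748 - 543) + 28808) = √(-4291 + 28808) = √24517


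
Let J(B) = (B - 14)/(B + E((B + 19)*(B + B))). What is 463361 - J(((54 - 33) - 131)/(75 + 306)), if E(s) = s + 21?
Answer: 666357358015/1438091 ≈ 4.6336e+5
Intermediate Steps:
E(s) = 21 + s
J(B) = (-14 + B)/(21 + B + 2*B*(19 + B)) (J(B) = (B - 14)/(B + (21 + (B + 19)*(B + B))) = (-14 + B)/(B + (21 + (19 + B)*(2*B))) = (-14 + B)/(B + (21 + 2*B*(19 + B))) = (-14 + B)/(21 + B + 2*B*(19 + B)))
463361 - J(((54 - 33) - 131)/(75 + 306)) = 463361 - (-14 + ((54 - 33) - 131)/(75 + 306))/(21 + ((54 - 33) - 131)/(75 + 306) + 2*(((54 - 33) - 131)/(75 + 306))*(19 + ((54 - 33) - 131)/(75 + 306))) = 463361 - (-14 + (21 - 131)/381)/(21 + (21 - 131)/381 + 2*((21 - 131)/381)*(19 + (21 - 131)/381)) = 463361 - (-14 - 110*1/381)/(21 - 110*1/381 + 2*(-110*1/381)*(19 - 110*1/381)) = 463361 - (-14 - 110/381)/(21 - 110/381 + 2*(-110/381)*(19 - 110/381)) = 463361 - (-5444)/((21 - 110/381 + 2*(-110/381)*(7129/381))*381) = 463361 - (-5444)/((21 - 110/381 - 1568380/145161)*381) = 463361 - (-5444)/(1438091/145161*381) = 463361 - 145161*(-5444)/(1438091*381) = 463361 - 1*(-2074164/1438091) = 463361 + 2074164/1438091 = 666357358015/1438091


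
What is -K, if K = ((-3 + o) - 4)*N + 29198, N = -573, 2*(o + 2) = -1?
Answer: -69283/2 ≈ -34642.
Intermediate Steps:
o = -5/2 (o = -2 + (½)*(-1) = -2 - ½ = -5/2 ≈ -2.5000)
K = 69283/2 (K = ((-3 - 5/2) - 4)*(-573) + 29198 = (-11/2 - 4)*(-573) + 29198 = -19/2*(-573) + 29198 = 10887/2 + 29198 = 69283/2 ≈ 34642.)
-K = -1*69283/2 = -69283/2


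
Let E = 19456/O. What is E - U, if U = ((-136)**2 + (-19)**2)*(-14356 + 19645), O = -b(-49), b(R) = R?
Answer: -4886979521/49 ≈ -9.9734e+7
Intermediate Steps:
O = 49 (O = -1*(-49) = 49)
U = 99734673 (U = (18496 + 361)*5289 = 18857*5289 = 99734673)
E = 19456/49 ≈ 397.06
E - U = 19456/49 - 1*99734673 = 19456/49 - 99734673 = -4886979521/49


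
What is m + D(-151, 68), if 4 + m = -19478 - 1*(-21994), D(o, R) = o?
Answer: 2361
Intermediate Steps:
m = 2512 (m = -4 + (-19478 - 1*(-21994)) = -4 + (-19478 + 21994) = -4 + 2516 = 2512)
m + D(-151, 68) = 2512 - 151 = 2361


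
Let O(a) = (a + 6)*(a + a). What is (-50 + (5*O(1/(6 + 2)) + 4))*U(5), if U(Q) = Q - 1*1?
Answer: -1227/8 ≈ -153.38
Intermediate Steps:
O(a) = 2*a*(6 + a) (O(a) = (6 + a)*(2*a) = 2*a*(6 + a))
U(Q) = -1 + Q (U(Q) = Q - 1 = -1 + Q)
(-50 + (5*O(1/(6 + 2)) + 4))*U(5) = (-50 + (5*(2*(6 + 1/(6 + 2))/(6 + 2)) + 4))*(-1 + 5) = (-50 + (5*(2*(6 + 1/8)/8) + 4))*4 = (-50 + (5*(2*(1/8)*(6 + 1/8)) + 4))*4 = (-50 + (5*(2*(1/8)*(49/8)) + 4))*4 = (-50 + (5*(49/32) + 4))*4 = (-50 + (245/32 + 4))*4 = (-50 + 373/32)*4 = -1227/32*4 = -1227/8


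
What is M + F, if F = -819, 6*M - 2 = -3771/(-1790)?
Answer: -8788709/10740 ≈ -818.32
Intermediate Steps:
M = 7351/10740 (M = 1/3 + (-3771/(-1790))/6 = 1/3 + (-3771*(-1/1790))/6 = 1/3 + (1/6)*(3771/1790) = 1/3 + 1257/3580 = 7351/10740 ≈ 0.68445)
M + F = 7351/10740 - 819 = -8788709/10740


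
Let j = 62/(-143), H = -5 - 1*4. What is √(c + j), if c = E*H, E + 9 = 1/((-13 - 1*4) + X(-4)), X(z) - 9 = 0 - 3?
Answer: 23*√26/13 ≈ 9.0213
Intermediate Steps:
X(z) = 6 (X(z) = 9 + (0 - 3) = 9 - 3 = 6)
H = -9 (H = -5 - 4 = -9)
j = -62/143 (j = 62*(-1/143) = -62/143 ≈ -0.43357)
E = -100/11 (E = -9 + 1/((-13 - 1*4) + 6) = -9 + 1/((-13 - 4) + 6) = -9 + 1/(-17 + 6) = -9 + 1/(-11) = -9 - 1/11 = -100/11 ≈ -9.0909)
c = 900/11 (c = -100/11*(-9) = 900/11 ≈ 81.818)
√(c + j) = √(900/11 - 62/143) = √(1058/13) = 23*√26/13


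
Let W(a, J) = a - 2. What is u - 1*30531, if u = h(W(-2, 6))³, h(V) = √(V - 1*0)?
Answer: -30531 - 8*I ≈ -30531.0 - 8.0*I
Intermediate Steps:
W(a, J) = -2 + a
h(V) = √V (h(V) = √(V + 0) = √V)
u = -8*I (u = (√(-2 - 2))³ = (√(-4))³ = (2*I)³ = -8*I ≈ -8.0*I)
u - 1*30531 = -8*I - 1*30531 = -8*I - 30531 = -30531 - 8*I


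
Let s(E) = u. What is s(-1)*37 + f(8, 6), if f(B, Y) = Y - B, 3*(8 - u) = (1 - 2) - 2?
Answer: 331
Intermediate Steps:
u = 9 (u = 8 - ((1 - 2) - 2)/3 = 8 - (-1 - 2)/3 = 8 - ⅓*(-3) = 8 + 1 = 9)
s(E) = 9
s(-1)*37 + f(8, 6) = 9*37 + (6 - 1*8) = 333 + (6 - 8) = 333 - 2 = 331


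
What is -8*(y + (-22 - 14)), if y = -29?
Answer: 520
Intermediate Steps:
-8*(y + (-22 - 14)) = -8*(-29 + (-22 - 14)) = -8*(-29 - 36) = -8*(-65) = 520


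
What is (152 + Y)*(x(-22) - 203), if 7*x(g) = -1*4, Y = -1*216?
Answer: 91200/7 ≈ 13029.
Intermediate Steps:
Y = -216
x(g) = -4/7 (x(g) = (-1*4)/7 = (⅐)*(-4) = -4/7)
(152 + Y)*(x(-22) - 203) = (152 - 216)*(-4/7 - 203) = -64*(-1425/7) = 91200/7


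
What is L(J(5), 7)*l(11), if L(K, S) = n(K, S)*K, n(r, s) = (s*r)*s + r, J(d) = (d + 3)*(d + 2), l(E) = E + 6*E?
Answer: 12073600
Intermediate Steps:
l(E) = 7*E
J(d) = (2 + d)*(3 + d) (J(d) = (3 + d)*(2 + d) = (2 + d)*(3 + d))
n(r, s) = r + r*s**2 (n(r, s) = (r*s)*s + r = r*s**2 + r = r + r*s**2)
L(K, S) = K**2*(1 + S**2) (L(K, S) = (K*(1 + S**2))*K = K**2*(1 + S**2))
L(J(5), 7)*l(11) = ((6 + 5**2 + 5*5)**2*(1 + 7**2))*(7*11) = ((6 + 25 + 25)**2*(1 + 49))*77 = (56**2*50)*77 = (3136*50)*77 = 156800*77 = 12073600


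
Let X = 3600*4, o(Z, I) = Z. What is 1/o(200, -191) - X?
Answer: -2879999/200 ≈ -14400.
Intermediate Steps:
X = 14400
1/o(200, -191) - X = 1/200 - 1*14400 = 1/200 - 14400 = -2879999/200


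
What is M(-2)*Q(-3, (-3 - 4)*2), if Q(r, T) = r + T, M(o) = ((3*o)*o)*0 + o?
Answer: 34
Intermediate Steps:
M(o) = o (M(o) = (3*o²)*0 + o = 0 + o = o)
Q(r, T) = T + r
M(-2)*Q(-3, (-3 - 4)*2) = -2*((-3 - 4)*2 - 3) = -2*(-7*2 - 3) = -2*(-14 - 3) = -2*(-17) = 34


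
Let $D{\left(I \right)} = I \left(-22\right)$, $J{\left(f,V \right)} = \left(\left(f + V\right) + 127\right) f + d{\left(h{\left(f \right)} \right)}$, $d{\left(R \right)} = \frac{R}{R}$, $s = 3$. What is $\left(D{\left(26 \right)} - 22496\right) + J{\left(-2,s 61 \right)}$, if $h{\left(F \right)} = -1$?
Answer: $-23683$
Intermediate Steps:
$d{\left(R \right)} = 1$
$J{\left(f,V \right)} = 1 + f \left(127 + V + f\right)$ ($J{\left(f,V \right)} = \left(\left(f + V\right) + 127\right) f + 1 = \left(\left(V + f\right) + 127\right) f + 1 = \left(127 + V + f\right) f + 1 = f \left(127 + V + f\right) + 1 = 1 + f \left(127 + V + f\right)$)
$D{\left(I \right)} = - 22 I$
$\left(D{\left(26 \right)} - 22496\right) + J{\left(-2,s 61 \right)} = \left(\left(-22\right) 26 - 22496\right) + \left(1 + \left(-2\right)^{2} + 127 \left(-2\right) + 3 \cdot 61 \left(-2\right)\right) = \left(-572 - 22496\right) + \left(1 + 4 - 254 + 183 \left(-2\right)\right) = -23068 + \left(1 + 4 - 254 - 366\right) = -23068 - 615 = -23683$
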